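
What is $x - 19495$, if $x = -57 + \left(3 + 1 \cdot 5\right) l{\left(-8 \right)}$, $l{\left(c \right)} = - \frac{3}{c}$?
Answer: $-19549$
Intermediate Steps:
$x = -54$ ($x = -57 + \left(3 + 1 \cdot 5\right) \left(- \frac{3}{-8}\right) = -57 + \left(3 + 5\right) \left(\left(-3\right) \left(- \frac{1}{8}\right)\right) = -57 + 8 \cdot \frac{3}{8} = -57 + 3 = -54$)
$x - 19495 = -54 - 19495 = -19549$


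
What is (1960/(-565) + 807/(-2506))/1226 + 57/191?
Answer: 19583998283/66310659548 ≈ 0.29534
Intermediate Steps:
(1960/(-565) + 807/(-2506))/1226 + 57/191 = (1960*(-1/565) + 807*(-1/2506))*(1/1226) + 57*(1/191) = (-392/113 - 807/2506)*(1/1226) + 57/191 = -1073543/283178*1/1226 + 57/191 = -1073543/347176228 + 57/191 = 19583998283/66310659548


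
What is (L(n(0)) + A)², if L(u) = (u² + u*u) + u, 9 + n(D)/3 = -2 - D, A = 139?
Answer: 5216656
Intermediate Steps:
n(D) = -33 - 3*D (n(D) = -27 + 3*(-2 - D) = -27 + (-6 - 3*D) = -33 - 3*D)
L(u) = u + 2*u² (L(u) = (u² + u²) + u = 2*u² + u = u + 2*u²)
(L(n(0)) + A)² = ((-33 - 3*0)*(1 + 2*(-33 - 3*0)) + 139)² = ((-33 + 0)*(1 + 2*(-33 + 0)) + 139)² = (-33*(1 + 2*(-33)) + 139)² = (-33*(1 - 66) + 139)² = (-33*(-65) + 139)² = (2145 + 139)² = 2284² = 5216656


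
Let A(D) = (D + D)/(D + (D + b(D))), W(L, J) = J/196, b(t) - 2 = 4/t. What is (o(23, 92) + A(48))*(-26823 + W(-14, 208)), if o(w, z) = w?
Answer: -37092783325/57673 ≈ -6.4316e+5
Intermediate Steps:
b(t) = 2 + 4/t
W(L, J) = J/196 (W(L, J) = J*(1/196) = J/196)
A(D) = 2*D/(2 + 2*D + 4/D) (A(D) = (D + D)/(D + (D + (2 + 4/D))) = (2*D)/(D + (2 + D + 4/D)) = (2*D)/(2 + 2*D + 4/D) = 2*D/(2 + 2*D + 4/D))
(o(23, 92) + A(48))*(-26823 + W(-14, 208)) = (23 + 48**2/(2 + 48 + 48**2))*(-26823 + (1/196)*208) = (23 + 2304/(2 + 48 + 2304))*(-26823 + 52/49) = (23 + 2304/2354)*(-1314275/49) = (23 + 2304*(1/2354))*(-1314275/49) = (23 + 1152/1177)*(-1314275/49) = (28223/1177)*(-1314275/49) = -37092783325/57673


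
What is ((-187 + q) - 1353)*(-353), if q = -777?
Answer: 817901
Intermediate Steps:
((-187 + q) - 1353)*(-353) = ((-187 - 777) - 1353)*(-353) = (-964 - 1353)*(-353) = -2317*(-353) = 817901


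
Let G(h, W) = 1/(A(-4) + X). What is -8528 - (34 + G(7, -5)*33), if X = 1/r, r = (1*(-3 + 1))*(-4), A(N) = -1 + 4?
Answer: -214314/25 ≈ -8572.6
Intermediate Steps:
A(N) = 3
r = 8 (r = (1*(-2))*(-4) = -2*(-4) = 8)
X = 1/8 ≈ 0.12500
G(h, W) = 8/25 (G(h, W) = 1/(3 + 1/8) = 1/(25/8) = 8/25)
-8528 - (34 + G(7, -5)*33) = -8528 - (34 + (8/25)*33) = -8528 - (34 + 264/25) = -8528 - 1*1114/25 = -8528 - 1114/25 = -214314/25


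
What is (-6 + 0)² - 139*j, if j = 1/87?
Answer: 2993/87 ≈ 34.402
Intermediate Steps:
j = 1/87 ≈ 0.011494
(-6 + 0)² - 139*j = (-6 + 0)² - 139*1/87 = (-6)² - 139/87 = 36 - 139/87 = 2993/87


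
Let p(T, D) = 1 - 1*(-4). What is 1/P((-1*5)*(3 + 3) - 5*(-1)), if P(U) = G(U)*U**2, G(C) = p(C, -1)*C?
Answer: -1/78125 ≈ -1.2800e-5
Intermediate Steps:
p(T, D) = 5 (p(T, D) = 1 + 4 = 5)
G(C) = 5*C
P(U) = 5*U**3 (P(U) = (5*U)*U**2 = 5*U**3)
1/P((-1*5)*(3 + 3) - 5*(-1)) = 1/(5*((-1*5)*(3 + 3) - 5*(-1))**3) = 1/(5*(-5*6 + 5)**3) = 1/(5*(-30 + 5)**3) = 1/(5*(-25)**3) = 1/(5*(-15625)) = 1/(-78125) = -1/78125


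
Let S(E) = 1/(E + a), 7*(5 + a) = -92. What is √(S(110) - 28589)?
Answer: 8*I*√184688890/643 ≈ 169.08*I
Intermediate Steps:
a = -127/7 (a = -5 + (⅐)*(-92) = -5 - 92/7 = -127/7 ≈ -18.143)
S(E) = 1/(-127/7 + E) (S(E) = 1/(E - 127/7) = 1/(-127/7 + E))
√(S(110) - 28589) = √(7/(-127 + 7*110) - 28589) = √(7/(-127 + 770) - 28589) = √(7/643 - 28589) = √(-18382720/643) = 8*I*√184688890/643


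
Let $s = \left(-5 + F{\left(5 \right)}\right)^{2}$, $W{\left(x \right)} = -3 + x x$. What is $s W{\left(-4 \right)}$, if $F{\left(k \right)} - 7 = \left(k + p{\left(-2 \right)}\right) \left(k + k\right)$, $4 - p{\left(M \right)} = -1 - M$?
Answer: $87412$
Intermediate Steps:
$p{\left(M \right)} = 5 + M$ ($p{\left(M \right)} = 4 - \left(-1 - M\right) = 4 + \left(1 + M\right) = 5 + M$)
$F{\left(k \right)} = 7 + 2 k \left(3 + k\right)$ ($F{\left(k \right)} = 7 + \left(k + \left(5 - 2\right)\right) \left(k + k\right) = 7 + \left(k + 3\right) 2 k = 7 + \left(3 + k\right) 2 k = 7 + 2 k \left(3 + k\right)$)
$W{\left(x \right)} = -3 + x^{2}$
$s = 6724$ ($s = \left(-5 + \left(7 + 2 \cdot 5^{2} + 6 \cdot 5\right)\right)^{2} = \left(-5 + \left(7 + 2 \cdot 25 + 30\right)\right)^{2} = \left(-5 + \left(7 + 50 + 30\right)\right)^{2} = \left(-5 + 87\right)^{2} = 82^{2} = 6724$)
$s W{\left(-4 \right)} = 6724 \left(-3 + \left(-4\right)^{2}\right) = 6724 \left(-3 + 16\right) = 6724 \cdot 13 = 87412$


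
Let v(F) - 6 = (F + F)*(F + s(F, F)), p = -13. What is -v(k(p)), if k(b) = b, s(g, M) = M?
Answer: -682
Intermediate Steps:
v(F) = 6 + 4*F² (v(F) = 6 + (F + F)*(F + F) = 6 + (2*F)*(2*F) = 6 + 4*F²)
-v(k(p)) = -(6 + 4*(-13)²) = -(6 + 4*169) = -(6 + 676) = -1*682 = -682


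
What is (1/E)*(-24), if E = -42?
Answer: 4/7 ≈ 0.57143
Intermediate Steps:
(1/E)*(-24) = (1/(-42))*(-24) = -1/42*1*(-24) = -1/42*(-24) = 4/7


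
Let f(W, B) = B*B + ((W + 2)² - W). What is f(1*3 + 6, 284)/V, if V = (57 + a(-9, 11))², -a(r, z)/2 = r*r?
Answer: 80768/11025 ≈ 7.3259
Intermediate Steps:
a(r, z) = -2*r² (a(r, z) = -2*r*r = -2*r²)
f(W, B) = B² + (2 + W)² - W (f(W, B) = B² + ((2 + W)² - W) = B² + (2 + W)² - W)
V = 11025 (V = (57 - 2*(-9)²)² = (57 - 2*81)² = (57 - 162)² = (-105)² = 11025)
f(1*3 + 6, 284)/V = (284² + (2 + (1*3 + 6))² - (1*3 + 6))/11025 = (80656 + (2 + (3 + 6))² - (3 + 6))*(1/11025) = (80656 + (2 + 9)² - 1*9)*(1/11025) = (80656 + 11² - 9)*(1/11025) = (80656 + 121 - 9)*(1/11025) = 80768*(1/11025) = 80768/11025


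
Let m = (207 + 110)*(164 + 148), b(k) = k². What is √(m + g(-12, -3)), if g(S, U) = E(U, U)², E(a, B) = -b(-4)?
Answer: 2*√24790 ≈ 314.90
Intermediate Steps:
m = 98904 (m = 317*312 = 98904)
E(a, B) = -16 (E(a, B) = -1*(-4)² = -1*16 = -16)
g(S, U) = 256 (g(S, U) = (-16)² = 256)
√(m + g(-12, -3)) = √(98904 + 256) = √99160 = 2*√24790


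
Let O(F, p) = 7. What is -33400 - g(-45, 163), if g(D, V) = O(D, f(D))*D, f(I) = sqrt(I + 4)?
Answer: -33085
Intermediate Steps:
f(I) = sqrt(4 + I)
g(D, V) = 7*D
-33400 - g(-45, 163) = -33400 - 7*(-45) = -33400 - 1*(-315) = -33400 + 315 = -33085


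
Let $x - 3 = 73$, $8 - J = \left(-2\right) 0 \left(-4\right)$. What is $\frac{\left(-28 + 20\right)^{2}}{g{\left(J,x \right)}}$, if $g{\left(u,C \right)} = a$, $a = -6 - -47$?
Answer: $\frac{64}{41} \approx 1.561$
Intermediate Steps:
$J = 8$ ($J = 8 - \left(-2\right) 0 \left(-4\right) = 8 - 0 \left(-4\right) = 8 - 0 = 8 + 0 = 8$)
$x = 76$ ($x = 3 + 73 = 76$)
$a = 41$ ($a = -6 + 47 = 41$)
$g{\left(u,C \right)} = 41$
$\frac{\left(-28 + 20\right)^{2}}{g{\left(J,x \right)}} = \frac{\left(-28 + 20\right)^{2}}{41} = \left(-8\right)^{2} \cdot \frac{1}{41} = 64 \cdot \frac{1}{41} = \frac{64}{41}$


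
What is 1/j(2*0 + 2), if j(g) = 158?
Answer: 1/158 ≈ 0.0063291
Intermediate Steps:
1/j(2*0 + 2) = 1/158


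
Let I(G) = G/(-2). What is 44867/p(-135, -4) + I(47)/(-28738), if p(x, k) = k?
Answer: -161173469/14369 ≈ -11217.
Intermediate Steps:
I(G) = -G/2 (I(G) = G*(-½) = -G/2)
44867/p(-135, -4) + I(47)/(-28738) = 44867/(-4) - ½*47/(-28738) = 44867*(-¼) - 47/2*(-1/28738) = -44867/4 + 47/57476 = -161173469/14369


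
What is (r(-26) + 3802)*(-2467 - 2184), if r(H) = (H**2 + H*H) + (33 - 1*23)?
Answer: -24017764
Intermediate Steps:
r(H) = 10 + 2*H**2 (r(H) = (H**2 + H**2) + (33 - 23) = 2*H**2 + 10 = 10 + 2*H**2)
(r(-26) + 3802)*(-2467 - 2184) = ((10 + 2*(-26)**2) + 3802)*(-2467 - 2184) = ((10 + 2*676) + 3802)*(-4651) = ((10 + 1352) + 3802)*(-4651) = (1362 + 3802)*(-4651) = 5164*(-4651) = -24017764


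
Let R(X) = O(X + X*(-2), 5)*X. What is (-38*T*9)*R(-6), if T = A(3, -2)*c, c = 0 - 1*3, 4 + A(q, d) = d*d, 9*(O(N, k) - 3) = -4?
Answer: 0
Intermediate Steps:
O(N, k) = 23/9 (O(N, k) = 3 + (1/9)*(-4) = 3 - 4/9 = 23/9)
A(q, d) = -4 + d**2 (A(q, d) = -4 + d*d = -4 + d**2)
R(X) = 23*X/9
c = -3 (c = 0 - 3 = -3)
T = 0 (T = (-4 + (-2)**2)*(-3) = (-4 + 4)*(-3) = 0*(-3) = 0)
(-38*T*9)*R(-6) = (-0*9)*((23/9)*(-6)) = -38*0*(-46/3) = 0*(-46/3) = 0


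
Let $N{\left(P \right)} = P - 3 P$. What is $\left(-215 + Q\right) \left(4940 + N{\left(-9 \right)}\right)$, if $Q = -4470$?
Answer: $-23228230$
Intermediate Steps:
$N{\left(P \right)} = - 2 P$
$\left(-215 + Q\right) \left(4940 + N{\left(-9 \right)}\right) = \left(-215 - 4470\right) \left(4940 - -18\right) = - 4685 \left(4940 + 18\right) = \left(-4685\right) 4958 = -23228230$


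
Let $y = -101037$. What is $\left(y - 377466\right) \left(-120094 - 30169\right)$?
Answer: $71901296289$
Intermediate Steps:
$\left(y - 377466\right) \left(-120094 - 30169\right) = \left(-101037 - 377466\right) \left(-120094 - 30169\right) = \left(-478503\right) \left(-150263\right) = 71901296289$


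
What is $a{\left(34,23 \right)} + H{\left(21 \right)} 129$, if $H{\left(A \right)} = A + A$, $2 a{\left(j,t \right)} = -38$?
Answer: $5399$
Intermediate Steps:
$a{\left(j,t \right)} = -19$ ($a{\left(j,t \right)} = \frac{1}{2} \left(-38\right) = -19$)
$H{\left(A \right)} = 2 A$
$a{\left(34,23 \right)} + H{\left(21 \right)} 129 = -19 + 2 \cdot 21 \cdot 129 = -19 + 42 \cdot 129 = -19 + 5418 = 5399$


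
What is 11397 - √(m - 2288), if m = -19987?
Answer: 11397 - 45*I*√11 ≈ 11397.0 - 149.25*I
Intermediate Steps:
11397 - √(m - 2288) = 11397 - √(-19987 - 2288) = 11397 - √(-22275) = 11397 - 45*I*√11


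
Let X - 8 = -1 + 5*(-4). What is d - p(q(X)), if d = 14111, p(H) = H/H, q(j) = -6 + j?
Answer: 14110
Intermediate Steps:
X = -13 (X = 8 + (-1 + 5*(-4)) = 8 + (-1 - 20) = 8 - 21 = -13)
p(H) = 1
d - p(q(X)) = 14111 - 1*1 = 14111 - 1 = 14110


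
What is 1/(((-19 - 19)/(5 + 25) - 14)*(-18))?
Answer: 5/1374 ≈ 0.0036390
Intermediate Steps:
1/(((-19 - 19)/(5 + 25) - 14)*(-18)) = 1/((-38/30 - 14)*(-18)) = 1/((-38*1/30 - 14)*(-18)) = 1/((-19/15 - 14)*(-18)) = 1/(-229/15*(-18)) = 1/(1374/5) = 5/1374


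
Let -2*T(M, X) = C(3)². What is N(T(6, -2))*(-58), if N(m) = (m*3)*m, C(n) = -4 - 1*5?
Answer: -570807/2 ≈ -2.8540e+5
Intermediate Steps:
C(n) = -9 (C(n) = -4 - 5 = -9)
T(M, X) = -81/2 (T(M, X) = -½*(-9)² = -½*81 = -81/2)
N(m) = 3*m² (N(m) = (3*m)*m = 3*m²)
N(T(6, -2))*(-58) = (3*(-81/2)²)*(-58) = (3*(6561/4))*(-58) = (19683/4)*(-58) = -570807/2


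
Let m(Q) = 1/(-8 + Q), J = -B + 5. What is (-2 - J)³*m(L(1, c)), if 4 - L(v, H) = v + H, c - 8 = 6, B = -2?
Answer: 729/19 ≈ 38.368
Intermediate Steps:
c = 14 (c = 8 + 6 = 14)
J = 7 (J = -1*(-2) + 5 = 2 + 5 = 7)
L(v, H) = 4 - H - v (L(v, H) = 4 - (v + H) = 4 - (H + v) = 4 + (-H - v) = 4 - H - v)
(-2 - J)³*m(L(1, c)) = (-2 - 1*7)³/(-8 + (4 - 1*14 - 1*1)) = (-2 - 7)³/(-8 + (4 - 14 - 1)) = (-9)³/(-8 - 11) = -729/(-19) = -729*(-1/19) = 729/19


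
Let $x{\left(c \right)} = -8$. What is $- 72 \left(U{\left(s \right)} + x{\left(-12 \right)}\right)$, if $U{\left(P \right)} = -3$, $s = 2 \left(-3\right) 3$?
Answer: $792$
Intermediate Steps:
$s = -18$ ($s = \left(-6\right) 3 = -18$)
$- 72 \left(U{\left(s \right)} + x{\left(-12 \right)}\right) = - 72 \left(-3 - 8\right) = \left(-72\right) \left(-11\right) = 792$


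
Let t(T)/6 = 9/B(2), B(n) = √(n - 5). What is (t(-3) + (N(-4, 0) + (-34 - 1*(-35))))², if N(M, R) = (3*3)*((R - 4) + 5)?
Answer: -872 - 360*I*√3 ≈ -872.0 - 623.54*I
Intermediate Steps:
N(M, R) = 9 + 9*R (N(M, R) = 9*((-4 + R) + 5) = 9*(1 + R) = 9 + 9*R)
B(n) = √(-5 + n)
t(T) = -18*I*√3 (t(T) = 6*(9/(√(-5 + 2))) = 6*(9/(√(-3))) = 6*(9/((I*√3))) = 6*(9*(-I*√3/3)) = 6*(-3*I*√3) = -18*I*√3)
(t(-3) + (N(-4, 0) + (-34 - 1*(-35))))² = (-18*I*√3 + ((9 + 9*0) + (-34 - 1*(-35))))² = (-18*I*√3 + ((9 + 0) + (-34 + 35)))² = (-18*I*√3 + (9 + 1))² = (-18*I*√3 + 10)² = (10 - 18*I*√3)²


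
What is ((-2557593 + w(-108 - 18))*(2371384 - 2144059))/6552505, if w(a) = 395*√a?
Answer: -116280965745/1310501 + 53876025*I*√14/1310501 ≈ -88730.0 + 153.82*I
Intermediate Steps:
((-2557593 + w(-108 - 18))*(2371384 - 2144059))/6552505 = ((-2557593 + 395*√(-108 - 18))*(2371384 - 2144059))/6552505 = ((-2557593 + 395*√(-126))*227325)*(1/6552505) = ((-2557593 + 395*(3*I*√14))*227325)*(1/6552505) = ((-2557593 + 1185*I*√14)*227325)*(1/6552505) = (-581404828725 + 269380125*I*√14)*(1/6552505) = -116280965745/1310501 + 53876025*I*√14/1310501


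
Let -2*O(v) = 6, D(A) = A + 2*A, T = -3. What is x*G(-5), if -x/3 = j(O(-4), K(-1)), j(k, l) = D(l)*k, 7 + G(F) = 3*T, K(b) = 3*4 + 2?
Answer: -6048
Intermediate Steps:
D(A) = 3*A
O(v) = -3 (O(v) = -1/2*6 = -3)
K(b) = 14 (K(b) = 12 + 2 = 14)
G(F) = -16 (G(F) = -7 + 3*(-3) = -7 - 9 = -16)
j(k, l) = 3*k*l (j(k, l) = (3*l)*k = 3*k*l)
x = 378 (x = -9*(-3)*14 = -3*(-126) = 378)
x*G(-5) = 378*(-16) = -6048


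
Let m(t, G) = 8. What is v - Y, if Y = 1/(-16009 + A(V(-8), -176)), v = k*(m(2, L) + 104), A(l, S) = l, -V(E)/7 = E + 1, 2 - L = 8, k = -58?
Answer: -103676159/15960 ≈ -6496.0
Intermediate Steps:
L = -6 (L = 2 - 1*8 = 2 - 8 = -6)
V(E) = -7 - 7*E (V(E) = -7*(E + 1) = -7*(1 + E) = -7 - 7*E)
v = -6496 (v = -58*(8 + 104) = -58*112 = -6496)
Y = -1/15960 (Y = 1/(-16009 + (-7 - 7*(-8))) = 1/(-16009 + (-7 + 56)) = 1/(-16009 + 49) = 1/(-15960) = -1/15960 ≈ -6.2657e-5)
v - Y = -6496 - 1*(-1/15960) = -6496 + 1/15960 = -103676159/15960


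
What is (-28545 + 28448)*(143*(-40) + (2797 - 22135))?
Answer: 2430626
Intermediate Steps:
(-28545 + 28448)*(143*(-40) + (2797 - 22135)) = -97*(-5720 - 19338) = -97*(-25058) = 2430626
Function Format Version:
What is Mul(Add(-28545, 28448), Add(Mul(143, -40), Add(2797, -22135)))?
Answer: 2430626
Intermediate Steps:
Mul(Add(-28545, 28448), Add(Mul(143, -40), Add(2797, -22135))) = Mul(-97, Add(-5720, -19338)) = Mul(-97, -25058) = 2430626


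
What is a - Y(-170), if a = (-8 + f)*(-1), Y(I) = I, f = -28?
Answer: 206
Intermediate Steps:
a = 36 (a = (-8 - 28)*(-1) = -36*(-1) = 36)
a - Y(-170) = 36 - 1*(-170) = 36 + 170 = 206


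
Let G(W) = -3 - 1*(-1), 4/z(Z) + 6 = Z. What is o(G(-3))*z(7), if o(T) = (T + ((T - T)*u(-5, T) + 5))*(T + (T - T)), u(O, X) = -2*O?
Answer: -24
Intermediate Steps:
z(Z) = 4/(-6 + Z)
G(W) = -2 (G(W) = -3 + 1 = -2)
o(T) = T*(5 + T) (o(T) = (T + ((T - T)*(-2*(-5)) + 5))*(T + (T - T)) = (T + (0*10 + 5))*(T + 0) = (T + (0 + 5))*T = (T + 5)*T = (5 + T)*T = T*(5 + T))
o(G(-3))*z(7) = (-2*(5 - 2))*(4/(-6 + 7)) = (-2*3)*(4/1) = -24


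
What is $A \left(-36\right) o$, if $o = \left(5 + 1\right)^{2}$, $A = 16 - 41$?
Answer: $32400$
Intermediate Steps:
$A = -25$
$o = 36$ ($o = 6^{2} = 36$)
$A \left(-36\right) o = \left(-25\right) \left(-36\right) 36 = 900 \cdot 36 = 32400$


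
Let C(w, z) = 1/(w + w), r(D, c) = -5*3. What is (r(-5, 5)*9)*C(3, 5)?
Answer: -45/2 ≈ -22.500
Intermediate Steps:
r(D, c) = -15
C(w, z) = 1/(2*w)
(r(-5, 5)*9)*C(3, 5) = (-15*9)*((1/2)/3) = -135/(2*3) = -135*1/6 = -45/2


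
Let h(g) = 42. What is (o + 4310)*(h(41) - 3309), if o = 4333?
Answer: -28236681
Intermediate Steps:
(o + 4310)*(h(41) - 3309) = (4333 + 4310)*(42 - 3309) = 8643*(-3267) = -28236681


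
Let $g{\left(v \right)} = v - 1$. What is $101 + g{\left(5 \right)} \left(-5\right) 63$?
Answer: $-1159$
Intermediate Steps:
$g{\left(v \right)} = -1 + v$
$101 + g{\left(5 \right)} \left(-5\right) 63 = 101 + \left(-1 + 5\right) \left(-5\right) 63 = 101 + 4 \left(-5\right) 63 = 101 - 1260 = -1159$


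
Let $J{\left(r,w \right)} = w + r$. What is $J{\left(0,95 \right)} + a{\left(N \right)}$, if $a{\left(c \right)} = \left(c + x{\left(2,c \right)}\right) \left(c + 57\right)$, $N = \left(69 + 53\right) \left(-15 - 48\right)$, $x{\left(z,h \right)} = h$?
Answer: $117273083$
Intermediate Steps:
$N = -7686$ ($N = 122 \left(-63\right) = -7686$)
$J{\left(r,w \right)} = r + w$
$a{\left(c \right)} = 2 c \left(57 + c\right)$ ($a{\left(c \right)} = \left(c + c\right) \left(c + 57\right) = 2 c \left(57 + c\right)$)
$J{\left(0,95 \right)} + a{\left(N \right)} = \left(0 + 95\right) + 2 \left(-7686\right) \left(57 - 7686\right) = 95 + 2 \left(-7686\right) \left(-7629\right) = 95 + 117272988 = 117273083$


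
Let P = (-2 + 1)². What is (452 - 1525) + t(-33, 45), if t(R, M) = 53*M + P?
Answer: 1313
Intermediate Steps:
P = 1 (P = (-1)² = 1)
t(R, M) = 1 + 53*M (t(R, M) = 53*M + 1 = 1 + 53*M)
(452 - 1525) + t(-33, 45) = (452 - 1525) + (1 + 53*45) = -1073 + (1 + 2385) = -1073 + 2386 = 1313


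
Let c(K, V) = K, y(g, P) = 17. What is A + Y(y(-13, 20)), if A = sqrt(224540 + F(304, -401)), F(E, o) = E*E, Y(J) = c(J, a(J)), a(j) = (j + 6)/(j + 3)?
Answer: 17 + 2*sqrt(79239) ≈ 579.99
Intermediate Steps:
a(j) = (6 + j)/(3 + j)
Y(J) = J
F(E, o) = E**2
A = 2*sqrt(79239) (A = sqrt(224540 + 304**2) = sqrt(224540 + 92416) = sqrt(316956) = 2*sqrt(79239) ≈ 562.99)
A + Y(y(-13, 20)) = 2*sqrt(79239) + 17 = 17 + 2*sqrt(79239)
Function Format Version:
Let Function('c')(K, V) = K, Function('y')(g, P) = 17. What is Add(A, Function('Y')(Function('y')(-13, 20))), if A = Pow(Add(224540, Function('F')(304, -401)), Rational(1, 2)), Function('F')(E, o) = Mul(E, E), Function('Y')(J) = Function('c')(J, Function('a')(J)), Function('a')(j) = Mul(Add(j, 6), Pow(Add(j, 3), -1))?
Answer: Add(17, Mul(2, Pow(79239, Rational(1, 2)))) ≈ 579.99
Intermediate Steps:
Function('a')(j) = Mul(Pow(Add(3, j), -1), Add(6, j)) (Function('a')(j) = Mul(Add(6, j), Pow(Add(3, j), -1)) = Mul(Pow(Add(3, j), -1), Add(6, j)))
Function('Y')(J) = J
Function('F')(E, o) = Pow(E, 2)
A = Mul(2, Pow(79239, Rational(1, 2))) (A = Pow(Add(224540, Pow(304, 2)), Rational(1, 2)) = Pow(Add(224540, 92416), Rational(1, 2)) = Pow(316956, Rational(1, 2)) = Mul(2, Pow(79239, Rational(1, 2))) ≈ 562.99)
Add(A, Function('Y')(Function('y')(-13, 20))) = Add(Mul(2, Pow(79239, Rational(1, 2))), 17) = Add(17, Mul(2, Pow(79239, Rational(1, 2))))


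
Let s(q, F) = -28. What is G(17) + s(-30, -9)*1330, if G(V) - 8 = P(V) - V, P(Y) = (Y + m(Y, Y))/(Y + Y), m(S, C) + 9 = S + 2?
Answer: -1266439/34 ≈ -37248.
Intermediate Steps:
m(S, C) = -7 + S (m(S, C) = -9 + (S + 2) = -9 + (2 + S) = -7 + S)
P(Y) = (-7 + 2*Y)/(2*Y) (P(Y) = (Y + (-7 + Y))/(Y + Y) = (-7 + 2*Y)/((2*Y)) = (-7 + 2*Y)*(1/(2*Y)) = (-7 + 2*Y)/(2*Y))
G(V) = 8 - V + (-7/2 + V)/V (G(V) = 8 + ((-7/2 + V)/V - V) = 8 + (-V + (-7/2 + V)/V) = 8 - V + (-7/2 + V)/V)
G(17) + s(-30, -9)*1330 = (9 - 1*17 - 7/2/17) - 28*1330 = (9 - 17 - 7/2*1/17) - 37240 = (9 - 17 - 7/34) - 37240 = -279/34 - 37240 = -1266439/34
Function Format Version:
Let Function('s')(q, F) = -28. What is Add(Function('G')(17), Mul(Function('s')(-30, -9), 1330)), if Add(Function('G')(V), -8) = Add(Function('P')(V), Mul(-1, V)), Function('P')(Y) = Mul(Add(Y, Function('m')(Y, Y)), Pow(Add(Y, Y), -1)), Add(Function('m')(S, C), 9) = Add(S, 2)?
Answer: Rational(-1266439, 34) ≈ -37248.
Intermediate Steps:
Function('m')(S, C) = Add(-7, S) (Function('m')(S, C) = Add(-9, Add(S, 2)) = Add(-9, Add(2, S)) = Add(-7, S))
Function('P')(Y) = Mul(Rational(1, 2), Pow(Y, -1), Add(-7, Mul(2, Y))) (Function('P')(Y) = Mul(Add(Y, Add(-7, Y)), Pow(Add(Y, Y), -1)) = Mul(Add(-7, Mul(2, Y)), Pow(Mul(2, Y), -1)) = Mul(Add(-7, Mul(2, Y)), Mul(Rational(1, 2), Pow(Y, -1))) = Mul(Rational(1, 2), Pow(Y, -1), Add(-7, Mul(2, Y))))
Function('G')(V) = Add(8, Mul(-1, V), Mul(Pow(V, -1), Add(Rational(-7, 2), V))) (Function('G')(V) = Add(8, Add(Mul(Pow(V, -1), Add(Rational(-7, 2), V)), Mul(-1, V))) = Add(8, Add(Mul(-1, V), Mul(Pow(V, -1), Add(Rational(-7, 2), V)))) = Add(8, Mul(-1, V), Mul(Pow(V, -1), Add(Rational(-7, 2), V))))
Add(Function('G')(17), Mul(Function('s')(-30, -9), 1330)) = Add(Add(9, Mul(-1, 17), Mul(Rational(-7, 2), Pow(17, -1))), Mul(-28, 1330)) = Add(Add(9, -17, Mul(Rational(-7, 2), Rational(1, 17))), -37240) = Add(Add(9, -17, Rational(-7, 34)), -37240) = Add(Rational(-279, 34), -37240) = Rational(-1266439, 34)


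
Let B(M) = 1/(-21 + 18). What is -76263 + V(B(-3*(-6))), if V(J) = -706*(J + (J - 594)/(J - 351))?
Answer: -122087938/1581 ≈ -77222.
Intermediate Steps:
B(M) = -⅓ (B(M) = 1/(-3) = -⅓)
V(J) = -706*J - 706*(-594 + J)/(-351 + J) (V(J) = -706*(J + (-594 + J)/(-351 + J)) = -706*J - 706*(-594 + J)/(-351 + J))
-76263 + V(B(-3*(-6))) = -76263 + 706*(594 - (-⅓)² + 350*(-⅓))/(-351 - ⅓) = -76263 + 706*(594 - 1*⅑ - 350/3)/(-1054/3) = -76263 + 706*(-3/1054)*(594 - ⅑ - 350/3) = -76263 + 706*(-3/1054)*(4295/9) = -76263 - 1516135/1581 = -122087938/1581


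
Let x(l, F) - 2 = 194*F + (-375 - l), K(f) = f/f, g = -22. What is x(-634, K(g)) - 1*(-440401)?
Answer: 440856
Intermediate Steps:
K(f) = 1
x(l, F) = -373 - l + 194*F (x(l, F) = 2 + (194*F + (-375 - l)) = 2 + (-375 - l + 194*F) = -373 - l + 194*F)
x(-634, K(g)) - 1*(-440401) = (-373 - 1*(-634) + 194*1) - 1*(-440401) = (-373 + 634 + 194) + 440401 = 455 + 440401 = 440856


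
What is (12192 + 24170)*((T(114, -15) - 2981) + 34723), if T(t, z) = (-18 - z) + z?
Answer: 1153548088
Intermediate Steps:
T(t, z) = -18
(12192 + 24170)*((T(114, -15) - 2981) + 34723) = (12192 + 24170)*((-18 - 2981) + 34723) = 36362*(-2999 + 34723) = 36362*31724 = 1153548088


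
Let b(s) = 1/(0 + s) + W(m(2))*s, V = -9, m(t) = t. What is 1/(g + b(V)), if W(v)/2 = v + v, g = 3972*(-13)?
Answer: -9/465373 ≈ -1.9339e-5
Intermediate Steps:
g = -51636
W(v) = 4*v (W(v) = 2*(v + v) = 2*(2*v) = 4*v)
b(s) = 1/s + 8*s (b(s) = 1/(0 + s) + (4*2)*s = 1/s + 8*s)
1/(g + b(V)) = 1/(-51636 + (1/(-9) + 8*(-9))) = 1/(-51636 + (-⅑ - 72)) = 1/(-51636 - 649/9) = 1/(-465373/9) = -9/465373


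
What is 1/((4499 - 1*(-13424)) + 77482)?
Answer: 1/95405 ≈ 1.0482e-5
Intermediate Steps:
1/((4499 - 1*(-13424)) + 77482) = 1/((4499 + 13424) + 77482) = 1/(17923 + 77482) = 1/95405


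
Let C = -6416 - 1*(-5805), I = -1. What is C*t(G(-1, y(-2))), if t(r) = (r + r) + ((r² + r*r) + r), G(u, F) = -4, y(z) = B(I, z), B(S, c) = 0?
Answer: -12220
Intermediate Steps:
y(z) = 0
C = -611 (C = -6416 + 5805 = -611)
t(r) = 2*r² + 3*r (t(r) = 2*r + ((r² + r²) + r) = 2*r + (2*r² + r) = 2*r + (r + 2*r²) = 2*r² + 3*r)
C*t(G(-1, y(-2))) = -(-2444)*(3 + 2*(-4)) = -(-2444)*(3 - 8) = -(-2444)*(-5) = -611*20 = -12220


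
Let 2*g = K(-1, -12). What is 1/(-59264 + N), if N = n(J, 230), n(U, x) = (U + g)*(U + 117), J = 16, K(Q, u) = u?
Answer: -1/57934 ≈ -1.7261e-5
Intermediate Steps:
g = -6 (g = (½)*(-12) = -6)
n(U, x) = (-6 + U)*(117 + U) (n(U, x) = (U - 6)*(U + 117) = (-6 + U)*(117 + U))
N = 1330 (N = -702 + 16² + 111*16 = -702 + 256 + 1776 = 1330)
1/(-59264 + N) = 1/(-59264 + 1330) = 1/(-57934) = -1/57934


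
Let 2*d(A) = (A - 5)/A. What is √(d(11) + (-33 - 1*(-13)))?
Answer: I*√2387/11 ≈ 4.4415*I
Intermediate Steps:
d(A) = (-5 + A)/(2*A) (d(A) = ((A - 5)/A)/2 = ((-5 + A)/A)/2 = (-5 + A)/(2*A))
√(d(11) + (-33 - 1*(-13))) = √((½)*(-5 + 11)/11 + (-33 - 1*(-13))) = √((½)*(1/11)*6 + (-33 + 13)) = √(3/11 - 20) = √(-217/11) = I*√2387/11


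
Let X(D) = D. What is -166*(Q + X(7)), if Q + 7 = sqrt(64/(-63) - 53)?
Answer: -166*I*sqrt(23821)/21 ≈ -1220.0*I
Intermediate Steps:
Q = -7 + I*sqrt(23821)/21 (Q = -7 + sqrt(64/(-63) - 53) = -7 + sqrt(64*(-1/63) - 53) = -7 + sqrt(-64/63 - 53) = -7 + sqrt(-3403/63) = -7 + I*sqrt(23821)/21 ≈ -7.0 + 7.3495*I)
-166*(Q + X(7)) = -166*((-7 + I*sqrt(23821)/21) + 7) = -166*I*sqrt(23821)/21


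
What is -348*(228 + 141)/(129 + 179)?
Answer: -32103/77 ≈ -416.92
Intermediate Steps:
-348*(228 + 141)/(129 + 179) = -128412/308 = -348*369/308 = -32103/77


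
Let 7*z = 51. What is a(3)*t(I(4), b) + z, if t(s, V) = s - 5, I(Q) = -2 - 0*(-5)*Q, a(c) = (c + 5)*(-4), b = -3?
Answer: 1619/7 ≈ 231.29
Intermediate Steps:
a(c) = -20 - 4*c (a(c) = (5 + c)*(-4) = -20 - 4*c)
z = 51/7 (z = (⅐)*51 = 51/7 ≈ 7.2857)
I(Q) = -2 (I(Q) = -2 - 0*Q = -2 - 1*0 = -2 + 0 = -2)
t(s, V) = -5 + s
a(3)*t(I(4), b) + z = (-20 - 4*3)*(-5 - 2) + 51/7 = (-20 - 12)*(-7) + 51/7 = -32*(-7) + 51/7 = 224 + 51/7 = 1619/7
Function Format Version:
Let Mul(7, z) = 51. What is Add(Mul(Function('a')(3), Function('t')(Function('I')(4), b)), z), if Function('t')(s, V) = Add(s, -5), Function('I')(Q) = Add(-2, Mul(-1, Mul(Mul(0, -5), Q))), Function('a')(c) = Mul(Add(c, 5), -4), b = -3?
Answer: Rational(1619, 7) ≈ 231.29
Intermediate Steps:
Function('a')(c) = Add(-20, Mul(-4, c)) (Function('a')(c) = Mul(Add(5, c), -4) = Add(-20, Mul(-4, c)))
z = Rational(51, 7) (z = Mul(Rational(1, 7), 51) = Rational(51, 7) ≈ 7.2857)
Function('I')(Q) = -2 (Function('I')(Q) = Add(-2, Mul(-1, Mul(0, Q))) = Add(-2, Mul(-1, 0)) = Add(-2, 0) = -2)
Function('t')(s, V) = Add(-5, s)
Add(Mul(Function('a')(3), Function('t')(Function('I')(4), b)), z) = Add(Mul(Add(-20, Mul(-4, 3)), Add(-5, -2)), Rational(51, 7)) = Add(Mul(Add(-20, -12), -7), Rational(51, 7)) = Add(Mul(-32, -7), Rational(51, 7)) = Add(224, Rational(51, 7)) = Rational(1619, 7)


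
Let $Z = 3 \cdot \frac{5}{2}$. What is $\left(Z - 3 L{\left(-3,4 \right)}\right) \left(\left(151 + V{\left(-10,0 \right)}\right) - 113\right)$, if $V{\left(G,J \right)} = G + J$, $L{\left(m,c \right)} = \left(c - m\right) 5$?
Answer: $-2730$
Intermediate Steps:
$L{\left(m,c \right)} = - 5 m + 5 c$
$Z = \frac{15}{2}$ ($Z = 3 \cdot 5 \cdot \frac{1}{2} = 3 \cdot \frac{5}{2} = \frac{15}{2} \approx 7.5$)
$\left(Z - 3 L{\left(-3,4 \right)}\right) \left(\left(151 + V{\left(-10,0 \right)}\right) - 113\right) = \left(\frac{15}{2} - 3 \left(\left(-5\right) \left(-3\right) + 5 \cdot 4\right)\right) \left(\left(151 + \left(-10 + 0\right)\right) - 113\right) = \left(\frac{15}{2} - 3 \left(15 + 20\right)\right) \left(\left(151 - 10\right) - 113\right) = \left(\frac{15}{2} - 105\right) \left(141 - 113\right) = \left(\frac{15}{2} - 105\right) 28 = \left(- \frac{195}{2}\right) 28 = -2730$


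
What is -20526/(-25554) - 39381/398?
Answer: -166362121/1695082 ≈ -98.144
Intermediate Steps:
-20526/(-25554) - 39381/398 = -20526*(-1/25554) - 39381*1/398 = 3421/4259 - 39381/398 = -166362121/1695082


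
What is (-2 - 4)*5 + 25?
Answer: -5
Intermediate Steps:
(-2 - 4)*5 + 25 = -6*5 + 25 = -30 + 25 = -5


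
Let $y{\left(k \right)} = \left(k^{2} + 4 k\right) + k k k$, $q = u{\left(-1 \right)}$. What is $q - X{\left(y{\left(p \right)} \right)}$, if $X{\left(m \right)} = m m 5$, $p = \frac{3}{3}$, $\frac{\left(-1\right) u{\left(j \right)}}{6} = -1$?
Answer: $-174$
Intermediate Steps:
$u{\left(j \right)} = 6$ ($u{\left(j \right)} = \left(-6\right) \left(-1\right) = 6$)
$p = 1$ ($p = 3 \cdot \frac{1}{3} = 1$)
$q = 6$
$y{\left(k \right)} = k^{2} + k^{3} + 4 k$ ($y{\left(k \right)} = \left(k^{2} + 4 k\right) + k^{2} k = \left(k^{2} + 4 k\right) + k^{3} = k^{2} + k^{3} + 4 k$)
$X{\left(m \right)} = 5 m^{2}$ ($X{\left(m \right)} = m^{2} \cdot 5 = 5 m^{2}$)
$q - X{\left(y{\left(p \right)} \right)} = 6 - 5 \left(1 \left(4 + 1 + 1^{2}\right)\right)^{2} = 6 - 5 \left(1 \left(4 + 1 + 1\right)\right)^{2} = 6 - 5 \left(1 \cdot 6\right)^{2} = 6 - 5 \cdot 6^{2} = 6 - 5 \cdot 36 = 6 - 180 = -174$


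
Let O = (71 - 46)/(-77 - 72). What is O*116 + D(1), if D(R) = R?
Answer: -2751/149 ≈ -18.463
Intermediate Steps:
O = -25/149 (O = 25/(-149) = 25*(-1/149) = -25/149 ≈ -0.16779)
O*116 + D(1) = -25/149*116 + 1 = -2900/149 + 1 = -2751/149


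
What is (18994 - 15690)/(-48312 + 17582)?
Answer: -236/2195 ≈ -0.10752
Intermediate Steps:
(18994 - 15690)/(-48312 + 17582) = 3304/(-30730) = 3304*(-1/30730) = -236/2195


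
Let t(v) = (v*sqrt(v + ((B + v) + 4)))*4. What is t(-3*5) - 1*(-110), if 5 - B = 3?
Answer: 110 - 120*I*sqrt(6) ≈ 110.0 - 293.94*I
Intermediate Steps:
B = 2 (B = 5 - 1*3 = 5 - 3 = 2)
t(v) = 4*v*sqrt(6 + 2*v) (t(v) = (v*sqrt(v + ((2 + v) + 4)))*4 = (v*sqrt(v + (6 + v)))*4 = (v*sqrt(6 + 2*v))*4 = 4*v*sqrt(6 + 2*v))
t(-3*5) - 1*(-110) = 4*(-3*5)*sqrt(6 + 2*(-3*5)) - 1*(-110) = 4*(-15)*sqrt(6 + 2*(-15)) + 110 = 4*(-15)*sqrt(6 - 30) + 110 = 4*(-15)*sqrt(-24) + 110 = 4*(-15)*(2*I*sqrt(6)) + 110 = -120*I*sqrt(6) + 110 = 110 - 120*I*sqrt(6)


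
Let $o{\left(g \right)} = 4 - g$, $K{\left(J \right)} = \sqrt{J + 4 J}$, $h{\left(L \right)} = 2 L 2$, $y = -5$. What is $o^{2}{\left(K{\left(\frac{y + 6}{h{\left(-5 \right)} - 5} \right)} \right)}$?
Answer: $\frac{\left(20 - i \sqrt{5}\right)^{2}}{25} \approx 15.8 - 3.5777 i$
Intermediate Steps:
$h{\left(L \right)} = 4 L$
$K{\left(J \right)} = \sqrt{5} \sqrt{J}$ ($K{\left(J \right)} = \sqrt{5 J} = \sqrt{5} \sqrt{J}$)
$o^{2}{\left(K{\left(\frac{y + 6}{h{\left(-5 \right)} - 5} \right)} \right)} = \left(4 - \sqrt{5} \sqrt{\frac{-5 + 6}{4 \left(-5\right) - 5}}\right)^{2} = \left(4 - \sqrt{5} \sqrt{1 \frac{1}{-20 - 5}}\right)^{2} = \left(4 - \sqrt{5} \sqrt{1 \frac{1}{-25}}\right)^{2} = \left(4 - \sqrt{5} \sqrt{1 \left(- \frac{1}{25}\right)}\right)^{2} = \left(4 - \sqrt{5} \sqrt{- \frac{1}{25}}\right)^{2} = \left(4 - \sqrt{5} \frac{i}{5}\right)^{2} = \left(4 - \frac{i \sqrt{5}}{5}\right)^{2}$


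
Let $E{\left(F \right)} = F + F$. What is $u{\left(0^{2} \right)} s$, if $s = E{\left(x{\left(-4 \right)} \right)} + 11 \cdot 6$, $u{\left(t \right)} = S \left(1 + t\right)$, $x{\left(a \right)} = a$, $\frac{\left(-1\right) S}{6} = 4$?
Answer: $-1392$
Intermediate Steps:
$S = -24$ ($S = \left(-6\right) 4 = -24$)
$u{\left(t \right)} = -24 - 24 t$ ($u{\left(t \right)} = - 24 \left(1 + t\right) = -24 - 24 t$)
$E{\left(F \right)} = 2 F$
$s = 58$ ($s = 2 \left(-4\right) + 11 \cdot 6 = -8 + 66 = 58$)
$u{\left(0^{2} \right)} s = \left(-24 - 24 \cdot 0^{2}\right) 58 = \left(-24 - 0\right) 58 = \left(-24 + 0\right) 58 = \left(-24\right) 58 = -1392$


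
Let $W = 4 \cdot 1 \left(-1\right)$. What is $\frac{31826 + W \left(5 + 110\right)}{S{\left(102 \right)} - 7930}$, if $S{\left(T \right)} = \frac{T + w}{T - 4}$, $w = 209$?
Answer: $- \frac{3073868}{776829} \approx -3.9569$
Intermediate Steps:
$S{\left(T \right)} = \frac{209 + T}{-4 + T}$ ($S{\left(T \right)} = \frac{T + 209}{T - 4} = \frac{209 + T}{-4 + T}$)
$W = -4$ ($W = 4 \left(-1\right) = -4$)
$\frac{31826 + W \left(5 + 110\right)}{S{\left(102 \right)} - 7930} = \frac{31826 - 4 \left(5 + 110\right)}{\frac{209 + 102}{-4 + 102} - 7930} = \frac{31826 - 460}{\frac{1}{98} \cdot 311 - 7930} = \frac{31366}{\frac{311}{98} - 7930} = \frac{31366}{- \frac{776829}{98}} = 31366 \left(- \frac{98}{776829}\right) = - \frac{3073868}{776829}$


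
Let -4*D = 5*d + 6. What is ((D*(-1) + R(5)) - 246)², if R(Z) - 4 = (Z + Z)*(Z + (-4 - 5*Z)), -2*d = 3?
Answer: 14891881/64 ≈ 2.3269e+5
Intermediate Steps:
d = -3/2 (d = -½*3 = -3/2 ≈ -1.5000)
R(Z) = 4 + 2*Z*(-4 - 4*Z) (R(Z) = 4 + (Z + Z)*(Z + (-4 - 5*Z)) = 4 + (2*Z)*(-4 - 4*Z) = 4 + 2*Z*(-4 - 4*Z))
D = 3/8 (D = -(5*(-3/2) + 6)/4 = -(-15/2 + 6)/4 = -¼*(-3/2) = 3/8 ≈ 0.37500)
((D*(-1) + R(5)) - 246)² = (((3/8)*(-1) + (4 - 8*5 - 8*5²)) - 246)² = ((-3/8 + (4 - 40 - 8*25)) - 246)² = ((-3/8 + (4 - 40 - 200)) - 246)² = ((-3/8 - 236) - 246)² = (-1891/8 - 246)² = (-3859/8)² = 14891881/64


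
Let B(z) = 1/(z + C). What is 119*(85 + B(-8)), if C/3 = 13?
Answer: 313684/31 ≈ 10119.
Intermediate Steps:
C = 39 (C = 3*13 = 39)
B(z) = 1/(39 + z) (B(z) = 1/(z + 39) = 1/(39 + z))
119*(85 + B(-8)) = 119*(85 + 1/(39 - 8)) = 119*(85 + 1/31) = 119*(2636/31) = 313684/31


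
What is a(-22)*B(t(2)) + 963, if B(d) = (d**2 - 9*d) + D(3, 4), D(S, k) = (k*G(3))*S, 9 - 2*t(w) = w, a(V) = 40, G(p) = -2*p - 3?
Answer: -4127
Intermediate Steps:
G(p) = -3 - 2*p
t(w) = 9/2 - w/2
D(S, k) = -9*S*k (D(S, k) = (k*(-3 - 2*3))*S = (k*(-3 - 6))*S = (k*(-9))*S = (-9*k)*S = -9*S*k)
B(d) = -108 + d**2 - 9*d (B(d) = (d**2 - 9*d) - 9*3*4 = (d**2 - 9*d) - 108 = -108 + d**2 - 9*d)
a(-22)*B(t(2)) + 963 = 40*(-108 + (9/2 - 1/2*2)**2 - 9*(9/2 - 1/2*2)) + 963 = 40*(-108 + (9/2 - 1)**2 - 9*(9/2 - 1)) + 963 = 40*(-108 + (7/2)**2 - 9*7/2) + 963 = 40*(-108 + 49/4 - 63/2) + 963 = 40*(-509/4) + 963 = -5090 + 963 = -4127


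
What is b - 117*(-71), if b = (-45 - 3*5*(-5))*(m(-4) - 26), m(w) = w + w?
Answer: 7287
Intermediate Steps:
m(w) = 2*w
b = -1020 (b = (-45 - 3*5*(-5))*(2*(-4) - 26) = (-45 - 15*(-5))*(-8 - 26) = (-45 + 75)*(-34) = 30*(-34) = -1020)
b - 117*(-71) = -1020 - 117*(-71) = -1020 + 8307 = 7287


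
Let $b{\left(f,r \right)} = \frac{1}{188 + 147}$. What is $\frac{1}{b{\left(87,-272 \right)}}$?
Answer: $335$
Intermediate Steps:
$b{\left(f,r \right)} = \frac{1}{335}$
$\frac{1}{b{\left(87,-272 \right)}} = \frac{1}{\frac{1}{335}} = 335$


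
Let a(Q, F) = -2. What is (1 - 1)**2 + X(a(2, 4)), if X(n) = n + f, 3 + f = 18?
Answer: 13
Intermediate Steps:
f = 15 (f = -3 + 18 = 15)
X(n) = 15 + n (X(n) = n + 15 = 15 + n)
(1 - 1)**2 + X(a(2, 4)) = (1 - 1)**2 + (15 - 2) = 0**2 + 13 = 0 + 13 = 13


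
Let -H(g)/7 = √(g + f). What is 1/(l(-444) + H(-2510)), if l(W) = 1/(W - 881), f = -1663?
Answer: 1325*I/(-I + 9275*√4173) ≈ -3.691e-9 + 0.0022115*I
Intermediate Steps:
l(W) = 1/(-881 + W)
H(g) = -7*√(-1663 + g) (H(g) = -7*√(g - 1663) = -7*√(-1663 + g))
1/(l(-444) + H(-2510)) = 1/(1/(-881 - 444) - 7*√(-1663 - 2510)) = 1/(1/(-1325) - 7*I*√4173) = 1/(-1/1325 - 7*I*√4173)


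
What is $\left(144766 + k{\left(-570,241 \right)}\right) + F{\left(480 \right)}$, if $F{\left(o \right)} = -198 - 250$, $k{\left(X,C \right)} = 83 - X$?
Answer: $144971$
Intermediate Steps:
$F{\left(o \right)} = -448$ ($F{\left(o \right)} = -198 - 250 = -448$)
$\left(144766 + k{\left(-570,241 \right)}\right) + F{\left(480 \right)} = \left(144766 + \left(83 - -570\right)\right) - 448 = \left(144766 + \left(83 + 570\right)\right) - 448 = \left(144766 + 653\right) - 448 = 145419 - 448 = 144971$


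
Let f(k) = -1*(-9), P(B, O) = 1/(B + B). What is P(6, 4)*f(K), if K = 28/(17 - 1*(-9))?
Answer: ¾ ≈ 0.75000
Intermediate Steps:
P(B, O) = 1/(2*B)
K = 14/13 (K = 28/(17 + 9) = 28/26 = 28*(1/26) = 14/13 ≈ 1.0769)
f(k) = 9
P(6, 4)*f(K) = ((½)/6)*9 = ((½)*(⅙))*9 = (1/12)*9 = ¾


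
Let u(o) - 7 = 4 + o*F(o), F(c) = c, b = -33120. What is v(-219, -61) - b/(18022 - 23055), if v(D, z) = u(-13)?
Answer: 872820/5033 ≈ 173.42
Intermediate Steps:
u(o) = 11 + o² (u(o) = 7 + (4 + o*o) = 7 + (4 + o²) = 11 + o²)
v(D, z) = 180 (v(D, z) = 11 + (-13)² = 11 + 169 = 180)
v(-219, -61) - b/(18022 - 23055) = 180 - (-33120)/(18022 - 23055) = 180 - (-33120)/(-5033) = 180 - (-33120)*(-1)/5033 = 180 - 1*33120/5033 = 180 - 33120/5033 = 872820/5033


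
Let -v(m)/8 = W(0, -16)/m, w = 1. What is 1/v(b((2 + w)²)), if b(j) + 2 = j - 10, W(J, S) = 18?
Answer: 1/48 ≈ 0.020833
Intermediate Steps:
b(j) = -12 + j (b(j) = -2 + (j - 10) = -2 + (-10 + j) = -12 + j)
v(m) = -144/m
1/v(b((2 + w)²)) = 1/(-144/(-12 + (2 + 1)²)) = 1/(-144/(-12 + 3²)) = 1/(-144/(-12 + 9)) = 1/(-144/(-3)) = 1/(-144*(-⅓)) = 1/48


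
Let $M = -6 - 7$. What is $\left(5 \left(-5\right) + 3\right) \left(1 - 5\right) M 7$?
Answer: $-8008$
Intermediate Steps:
$M = -13$ ($M = -6 - 7 = -13$)
$\left(5 \left(-5\right) + 3\right) \left(1 - 5\right) M 7 = \left(5 \left(-5\right) + 3\right) \left(1 - 5\right) \left(-13\right) 7 = \left(-25 + 3\right) \left(-4\right) \left(-13\right) 7 = \left(-22\right) \left(-4\right) \left(-13\right) 7 = 88 \left(-13\right) 7 = \left(-1144\right) 7 = -8008$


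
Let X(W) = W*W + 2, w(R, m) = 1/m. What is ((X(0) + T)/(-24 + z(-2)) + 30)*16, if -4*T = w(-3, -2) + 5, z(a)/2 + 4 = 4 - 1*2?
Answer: 959/2 ≈ 479.50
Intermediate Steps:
z(a) = -4 (z(a) = -8 + 2*(4 - 1*2) = -8 + 2*(4 - 2) = -8 + 2*2 = -8 + 4 = -4)
X(W) = 2 + W² (X(W) = W² + 2 = 2 + W²)
T = -9/8 (T = -(1/(-2) + 5)/4 = -(-½ + 5)/4 = -¼*9/2 = -9/8 ≈ -1.1250)
((X(0) + T)/(-24 + z(-2)) + 30)*16 = (((2 + 0²) - 9/8)/(-24 - 4) + 30)*16 = (((2 + 0) - 9/8)/(-28) + 30)*16 = ((2 - 9/8)*(-1/28) + 30)*16 = ((7/8)*(-1/28) + 30)*16 = (-1/32 + 30)*16 = (959/32)*16 = 959/2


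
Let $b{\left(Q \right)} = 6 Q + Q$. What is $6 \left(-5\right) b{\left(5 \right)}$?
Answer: $-1050$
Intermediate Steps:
$b{\left(Q \right)} = 7 Q$
$6 \left(-5\right) b{\left(5 \right)} = 6 \left(-5\right) 7 \cdot 5 = \left(-30\right) 35 = -1050$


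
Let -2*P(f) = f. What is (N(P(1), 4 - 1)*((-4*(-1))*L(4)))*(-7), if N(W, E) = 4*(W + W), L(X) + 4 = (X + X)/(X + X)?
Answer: -336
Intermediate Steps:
P(f) = -f/2
L(X) = -3 (L(X) = -4 + (X + X)/(X + X) = -4 + (2*X)/((2*X)) = -4 + (2*X)*(1/(2*X)) = -4 + 1 = -3)
N(W, E) = 8*W (N(W, E) = 4*(2*W) = 8*W)
(N(P(1), 4 - 1)*((-4*(-1))*L(4)))*(-7) = ((8*(-½*1))*(-4*(-1)*(-3)))*(-7) = ((8*(-½))*(4*(-3)))*(-7) = -4*(-12)*(-7) = 48*(-7) = -336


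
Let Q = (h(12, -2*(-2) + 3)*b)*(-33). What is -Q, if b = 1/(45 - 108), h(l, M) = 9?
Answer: -33/7 ≈ -4.7143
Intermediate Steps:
b = -1/63 (b = 1/(-63) = -1/63 ≈ -0.015873)
Q = 33/7 (Q = (9*(-1/63))*(-33) = -⅐*(-33) = 33/7 ≈ 4.7143)
-Q = -1*33/7 = -33/7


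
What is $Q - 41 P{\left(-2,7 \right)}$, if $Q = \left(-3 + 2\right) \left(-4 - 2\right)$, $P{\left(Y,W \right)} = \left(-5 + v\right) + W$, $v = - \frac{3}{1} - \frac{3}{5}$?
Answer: $\frac{358}{5} \approx 71.6$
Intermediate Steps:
$v = - \frac{18}{5}$ ($v = \left(-3\right) 1 - \frac{3}{5} = -3 - \frac{3}{5} = - \frac{18}{5} \approx -3.6$)
$P{\left(Y,W \right)} = - \frac{43}{5} + W$ ($P{\left(Y,W \right)} = \left(-5 - \frac{18}{5}\right) + W = - \frac{43}{5} + W$)
$Q = 6$ ($Q = \left(-1\right) \left(-6\right) = 6$)
$Q - 41 P{\left(-2,7 \right)} = 6 - 41 \left(- \frac{43}{5} + 7\right) = 6 - - \frac{328}{5} = 6 + \frac{328}{5} = \frac{358}{5}$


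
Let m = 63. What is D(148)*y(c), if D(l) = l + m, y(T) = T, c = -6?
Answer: -1266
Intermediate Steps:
D(l) = 63 + l (D(l) = l + 63 = 63 + l)
D(148)*y(c) = (63 + 148)*(-6) = 211*(-6) = -1266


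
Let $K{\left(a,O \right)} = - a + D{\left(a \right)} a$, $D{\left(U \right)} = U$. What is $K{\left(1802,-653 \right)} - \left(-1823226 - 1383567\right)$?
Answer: $6452195$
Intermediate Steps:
$K{\left(a,O \right)} = a^{2} - a$ ($K{\left(a,O \right)} = - a + a a = - a + a^{2} = a^{2} - a$)
$K{\left(1802,-653 \right)} - \left(-1823226 - 1383567\right) = 1802 \left(-1 + 1802\right) - \left(-1823226 - 1383567\right) = 1802 \cdot 1801 - \left(-1823226 - 1383567\right) = 3245402 - -3206793 = 3245402 + 3206793 = 6452195$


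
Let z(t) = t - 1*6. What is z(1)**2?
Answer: 25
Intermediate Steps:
z(t) = -6 + t (z(t) = t - 6 = -6 + t)
z(1)**2 = (-6 + 1)**2 = (-5)**2 = 25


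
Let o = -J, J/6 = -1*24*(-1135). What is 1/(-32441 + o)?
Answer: -1/195881 ≈ -5.1051e-6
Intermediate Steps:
J = 163440 (J = 6*(-1*24*(-1135)) = 6*(-24*(-1135)) = 6*27240 = 163440)
o = -163440 (o = -1*163440 = -163440)
1/(-32441 + o) = 1/(-32441 - 163440) = 1/(-195881) = -1/195881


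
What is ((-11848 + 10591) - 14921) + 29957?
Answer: 13779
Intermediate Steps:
((-11848 + 10591) - 14921) + 29957 = (-1257 - 14921) + 29957 = -16178 + 29957 = 13779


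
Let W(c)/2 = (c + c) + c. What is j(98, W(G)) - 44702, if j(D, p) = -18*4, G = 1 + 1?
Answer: -44774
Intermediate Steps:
G = 2
W(c) = 6*c (W(c) = 2*((c + c) + c) = 2*(2*c + c) = 2*(3*c) = 6*c)
j(D, p) = -72
j(98, W(G)) - 44702 = -72 - 44702 = -44774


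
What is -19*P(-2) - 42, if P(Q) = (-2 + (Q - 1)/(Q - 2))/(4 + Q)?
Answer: -241/8 ≈ -30.125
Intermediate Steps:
P(Q) = (-2 + (-1 + Q)/(-2 + Q))/(4 + Q)
-19*P(-2) - 42 = -19*(3 - 1*(-2))/(-8 + (-2)² + 2*(-2)) - 42 = -19*(3 + 2)/(-8 + 4 - 4) - 42 = -19*5/(-8) - 42 = -(-19)*5/8 - 42 = -19*(-5/8) - 42 = 95/8 - 42 = -241/8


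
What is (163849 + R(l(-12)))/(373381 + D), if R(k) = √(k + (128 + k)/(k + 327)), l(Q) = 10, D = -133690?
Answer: 163849/239691 + 2*√295549/80775867 ≈ 0.68360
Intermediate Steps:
R(k) = √(k + (128 + k)/(327 + k))
(163849 + R(l(-12)))/(373381 + D) = (163849 + √((128 + 10 + 10*(327 + 10))/(327 + 10)))/(373381 - 133690) = (163849 + √((128 + 10 + 10*337)/337))/239691 = (163849 + √((128 + 10 + 3370)/337))*(1/239691) = (163849 + √((1/337)*3508))*(1/239691) = (163849 + √(3508/337))*(1/239691) = (163849 + 2*√295549/337)*(1/239691) = 163849/239691 + 2*√295549/80775867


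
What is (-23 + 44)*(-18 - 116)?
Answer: -2814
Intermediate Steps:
(-23 + 44)*(-18 - 116) = 21*(-134) = -2814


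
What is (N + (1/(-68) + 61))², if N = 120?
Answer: 151462249/4624 ≈ 32756.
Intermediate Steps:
(N + (1/(-68) + 61))² = (120 + (1/(-68) + 61))² = (120 + (-1/68 + 61))² = (120 + 4147/68)² = (12307/68)² = 151462249/4624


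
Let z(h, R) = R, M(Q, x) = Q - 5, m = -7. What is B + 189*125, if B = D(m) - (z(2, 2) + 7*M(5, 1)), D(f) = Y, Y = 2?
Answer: 23625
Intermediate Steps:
M(Q, x) = -5 + Q
D(f) = 2
B = 0 (B = 2 - (2 + 7*(-5 + 5)) = 2 - (2 + 7*0) = 2 - (2 + 0) = 2 - 1*2 = 2 - 2 = 0)
B + 189*125 = 0 + 189*125 = 0 + 23625 = 23625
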